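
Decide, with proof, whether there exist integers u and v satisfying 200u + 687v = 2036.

200 and 687 are coprime, so 200u + 687v ranges over all of ℤ.
Dividing repeatedly: 687 = 3·200 + 87, 200 = 2·87 + 26, 87 = 3·26 + 9, 26 = 2·9 + 8, 9 = 1·8 + 1, 8 = 8·1 + 0.
Unwinding: 1 = 9 − 1·8 = 9 − (26 − 2·9) = −26 + 3·9 = −26 + 3·(87 − 3·26) = 3·87 − 10·26 = 3·87 − 10·(200 − 2·87) = −10·200 + 23·87 = −10·200 + 23·(687 − 3·200) = 23·687 − 79·200, i.e. 200·(-79) + 687·23 = 1.
Times 2036: 200·(-160844) + 687·46828 = 2036, so (-160844, 46828) solves it.
Adding 235·687 to u and subtracting 235·200 from v gives the tidier solution (601, -172).
Check: 200·601 + 687·(-172) = 120200 − 118164 = 2036. ✓

u = 601, v = -172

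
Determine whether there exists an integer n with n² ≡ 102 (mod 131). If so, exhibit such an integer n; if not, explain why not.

n = 44

n = 44 works: 44² = 1936, and 1936 − 102 = 1834 = 14·131.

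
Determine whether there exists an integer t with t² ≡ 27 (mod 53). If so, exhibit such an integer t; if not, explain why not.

No, no such integer exists.

Apply Euler's criterion with the prime 53: 27 is a quadratic residue iff 27^26 ≡ 1 (mod 53), and a non-residue iff it is ≡ −1.
Squaring successively (mod 53): 27^2 = 729 ≡ 40; 27^4 ≡ 40² = 1600 ≡ 10; 27^8 ≡ 10² = 100 ≡ 47; 27^16 ≡ 47² = 2209 ≡ 36.
Since 26 = 16 + 8 + 2, 27^26 ≡ 36 · 47 · 40; multiplying out mod 53: 36·47 = 1692 ≡ 49, then 49·40 = 1960 ≡ 52. Thus 27^26 ≡ 52 ≡ −1 (mod 53).
The value −1 means 27 is a non-residue modulo 53, so t² ≡ 27 (mod 53) is impossible.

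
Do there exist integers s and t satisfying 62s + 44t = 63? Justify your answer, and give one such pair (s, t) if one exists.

There are no such integers.

Both 62 and 44 are divisible by gcd(62, 44) = 2, hence so is any combination 62s + 44t.
But 63 is not a multiple of 2 (it leaves remainder 1).
Therefore 62s + 44t = 63 has no solution in integers.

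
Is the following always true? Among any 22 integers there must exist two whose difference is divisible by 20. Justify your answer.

Yes, this is always true.

Each integer lies in one of the 20 residue classes modulo 20.
Since 22 > 20, two of the 22 integers must share a residue class by the pigeonhole principle; call them a and b.
Equal remainders mean a − b ≡ 0 (mod 20), so 20 divides their difference.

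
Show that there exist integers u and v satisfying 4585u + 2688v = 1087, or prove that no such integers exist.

Both 4585 and 2688 are divisible by gcd(4585, 2688) = 7, hence so is any combination 4585u + 2688v.
But 1087 = 7·155 + 2, so 7 ∤ 1087.
Therefore 4585u + 2688v = 1087 has no solution in integers.

There are no such integers.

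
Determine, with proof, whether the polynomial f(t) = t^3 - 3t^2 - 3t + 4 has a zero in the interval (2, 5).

f(2) = -6 and f(5) = 39, which have opposite signs.
Since f is a polynomial it is continuous on [2, 5].
By the Intermediate Value Theorem f must vanish at some point of (2, 5).

Yes, f has a root in the interval.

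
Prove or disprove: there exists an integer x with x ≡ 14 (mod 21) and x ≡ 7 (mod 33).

There is no such integer.

gcd(21, 33) = 3. If x ≡ 14 (mod 21) and x ≡ 7 (mod 33), then x ≡ 14 (mod 3) and x ≡ 7 (mod 3).
These are incompatible: 14 − 7 = 7 is not divisible by 3.
Hence the system has no solution.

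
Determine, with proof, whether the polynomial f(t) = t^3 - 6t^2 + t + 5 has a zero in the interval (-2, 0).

Such a root exists.

f(-2) = -29 and f(0) = 5, which have opposite signs.
As a polynomial, f is continuous on every closed interval.
By the Intermediate Value Theorem f must vanish at some point of (-2, 0).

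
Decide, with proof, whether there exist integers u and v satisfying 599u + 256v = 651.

u = 237, v = -552

Since gcd(599, 256) = 1, every integer is an integer combination of 599 and 256.
Dividing repeatedly: 599 = 2·256 + 87, 256 = 2·87 + 82, 87 = 1·82 + 5, 82 = 16·5 + 2, 5 = 2·2 + 1, 2 = 2·1 + 0.
Unwinding: 1 = 5 − 2·2 = 5 − 2·(82 − 16·5) = −2·82 + 33·5 = −2·82 + 33·(87 − 1·82) = 33·87 − 35·82 = 33·87 − 35·(256 − 2·87) = −35·256 + 103·87 = −35·256 + 103·(599 − 2·256) = 103·599 − 241·256, i.e. 599·103 + 256·(-241) = 1.
Scaling by 651 gives the particular solution (u, v) = (67053, -156891).
Subtracting 261·256 from u and adding 261·599 to v gives the tidier solution (237, -552).
Check: 599·237 + 256·(-552) = 141963 − 141312 = 651. ✓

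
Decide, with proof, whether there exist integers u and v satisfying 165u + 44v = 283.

Both 165 and 44 are divisible by gcd(165, 44) = 11, hence so is any combination 165u + 44v.
But 283 = 11·25 + 8, so 11 ∤ 283.
So the equation is unsolvable over ℤ.

No such integers exist.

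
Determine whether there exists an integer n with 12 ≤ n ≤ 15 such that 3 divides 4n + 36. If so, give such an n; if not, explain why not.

n = 12

n = 12 works, since 4·12 + 36 = 84 = 28·3.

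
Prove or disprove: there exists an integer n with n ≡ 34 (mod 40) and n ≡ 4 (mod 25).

gcd(40, 25) = 5. A simultaneous solution exists iff 34 ≡ 4 (mod 5); here 34 mod 5 = 4 = 4 mod 5, so it does.
Step through n = 34, 34 + 40, 34 + 2·40, …: the values 34, 74, 114, 154 reduce mod 25 to 9, 24, 14, 4. The value 154 hits 4.
Check: 154 mod 40 = 34, 154 mod 25 = 4. ✓

n = 154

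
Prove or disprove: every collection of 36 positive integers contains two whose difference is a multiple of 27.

True.

Partition the integers by their residue mod 27; there are 27 classes.
Since 36 > 27, two of the 36 integers must share a residue class by the pigeonhole principle; call them a and b.
Their difference a − b is then a multiple of 27.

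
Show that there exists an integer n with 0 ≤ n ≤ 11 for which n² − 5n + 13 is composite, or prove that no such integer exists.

At n = 7: 7² − 5·7 + 13 = 27 = 3·9, which is composite.

n = 7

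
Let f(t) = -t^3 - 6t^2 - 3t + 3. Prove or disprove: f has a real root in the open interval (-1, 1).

Such a root exists.

f(-1) = 1 and f(1) = -7, which have opposite signs.
Since f is a polynomial it is continuous on [-1, 1].
By the Intermediate Value Theorem, f takes the value 0 somewhere in the open interval.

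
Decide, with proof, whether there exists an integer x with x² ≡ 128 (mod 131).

131 is prime, so by Euler's criterion 128 is a square mod 131 iff 128^((131−1)/2) = 128^65 ≡ 1 (mod 131).
Repeated squaring mod 131: 128^2 = 16384 ≡ 9; 128^4 ≡ 9² = 81 ≡ 81; 128^8 ≡ 81² = 6561 ≡ 11; 128^16 ≡ 11² = 121 ≡ 121; 128^32 ≡ 121² = 14641 ≡ 100; 128^64 ≡ 100² = 10000 ≡ 44.
Since 65 = 64 + 1, 128^65 ≡ 44 · 128; multiplying out mod 131: 44·128 = 5632 ≡ 130. Thus 128^65 ≡ 130 ≡ −1 (mod 131).
The value −1 means 128 is a non-residue modulo 131, so x² ≡ 128 (mod 131) is impossible.

No, no such integer exists.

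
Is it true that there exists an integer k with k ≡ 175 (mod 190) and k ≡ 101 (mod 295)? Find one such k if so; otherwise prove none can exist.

Both moduli are multiples of 5 = gcd(190, 295), so any solution would satisfy k ≡ 175 and k ≡ 101 modulo 5 simultaneously.
These are incompatible: 175 − 101 = 74 is not divisible by 5.
Therefore no such k exists.

No, no such integer exists.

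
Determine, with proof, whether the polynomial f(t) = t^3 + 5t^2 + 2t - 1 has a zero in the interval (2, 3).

The endpoint values f(2) = 31 and f(3) = 77 are both positive. Claim: f(t) > 0 for every t in (2, 3).
Shift to the endpoint 2: with t = 2 + u (0 < u < 1), one computes f(2 + u) = u^3 + 11u^2 + 34u + 31.
All 4 nonzero coefficients of this polynomial in u are positive; hence for u > 0 the value is a sum of positive terms (the constant 31 among them).
So f is strictly positive on (2, 3); no root exists in the interval.

No.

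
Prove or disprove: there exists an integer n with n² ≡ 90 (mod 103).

No such integer exists.

103 is prime, so by Euler's criterion 90 is a square mod 103 iff 90^((103−1)/2) = 90^51 ≡ 1 (mod 103).
Squaring successively (mod 103): 90^2 = 8100 ≡ 66; 90^4 ≡ 66² = 4356 ≡ 30; 90^8 ≡ 30² = 900 ≡ 76; 90^16 ≡ 76² = 5776 ≡ 8; 90^32 ≡ 8² = 64 ≡ 64.
Since 51 = 32 + 16 + 2 + 1, 90^51 ≡ 64 · 8 · 66 · 90; multiplying out mod 103: 64·8 = 512 ≡ 100, then 100·66 = 6600 ≡ 8, then 8·90 = 720 ≡ 102. Thus 90^51 ≡ 102 ≡ −1 (mod 103).
The value −1 means 90 is a non-residue modulo 103, so n² ≡ 90 (mod 103) is impossible.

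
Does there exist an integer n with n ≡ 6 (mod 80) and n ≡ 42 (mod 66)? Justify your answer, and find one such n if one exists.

Here gcd(80, 66) = 2, and both 6 and 42 leave remainder 0 mod 2, so the system is consistent.
Write n = 6 + 80t. Then 80t ≡ 42 − 6 ≡ 36 (mod 66); dividing through by 2 gives 40t ≡ 18 (mod 33).
40 ≡ 7 (mod 33), so this reads 7t ≡ 18 (mod 33). To invert 7 modulo 33: 33 = 4·7 + 5, 7 = 1·5 + 2, 5 = 2·2 + 1, 2 = 2·1 + 0, and unwinding, 1 = 5 − 2·2 = 5 − 2·(7 − 1·5) = −2·7 + 3·5 = −2·7 + 3·(33 − 4·7) = 3·33 − 14·7. Thus 7⁻¹ ≡ -14 ≡ 19 (mod 33).
Multiplying by 19: t ≡ 19·18 = 342 ≡ 12 (mod 33).
Then n = 6 + 80·12 = 966.
Indeed 966 ≡ 6 (mod 80) and 966 ≡ 42 (mod 66).

n = 966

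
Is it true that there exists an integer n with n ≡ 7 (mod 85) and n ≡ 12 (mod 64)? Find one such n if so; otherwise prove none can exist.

n = 4172

Since 85 and 64 share no common factor, CRT says the pair of congruences has a solution (unique mod 5440).
Write n = 7 + 85t and require 7 + 85t ≡ 12 (mod 64), i.e. 85t ≡ 5 (mod 64).
85 ≡ 21 (mod 64), so this reads 21t ≡ 5 (mod 64). Note 21·61 = 1281 ≡ 1 (mod 64) (as 1281 − 1 = 20·64), so 21⁻¹ ≡ 61.
Multiplying by 61: t ≡ 61·5 = 305 ≡ 49 (mod 64).
With t = 49: n = 7 + 85·49 = 4172.
Check: 4172 mod 85 = 7, 4172 mod 64 = 12. ✓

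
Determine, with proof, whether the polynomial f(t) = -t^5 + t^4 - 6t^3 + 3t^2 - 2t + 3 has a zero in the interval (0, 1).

Such a root exists.

f(0) = 3 and f(1) = -2, which have opposite signs.
As a polynomial, f is continuous on every closed interval.
By the Intermediate Value Theorem f must vanish at some point of (0, 1).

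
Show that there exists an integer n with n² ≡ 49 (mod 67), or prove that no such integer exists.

n = 7

Take n = 7. Then 7² = 49, and since 0 ≤ 49 < 67 this is already reduced: 7² ≡ 49 (mod 67).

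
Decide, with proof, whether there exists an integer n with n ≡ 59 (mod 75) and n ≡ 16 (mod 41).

The moduli 75 and 41 are coprime, so by the Chinese Remainder Theorem a unique solution modulo 3075 exists.
Write n = 59 + 75t and require 59 + 75t ≡ 16 (mod 41), i.e. 75t ≡ 39 (mod 41).
75 ≡ 34 (mod 41), so this reads 34t ≡ 39 (mod 41). Invert 34 mod 41 by the Euclidean algorithm: 41 = 1·34 + 7, 34 = 4·7 + 6, 7 = 1·6 + 1, 6 = 6·1 + 0; back-substituting, 1 = 7 − 1·6 = 7 − (34 − 4·7) = −34 + 5·7 = −34 + 5·(41 − 1·34) = 5·41 − 6·34. Hence 34·(-6) ≡ 1, so 34⁻¹ ≡ -6 ≡ 35 (mod 41).
Therefore t ≡ 35·39 = 1365 ≡ 12 (mod 41).
Taking t = 12 gives n = 59 + 75·12 = 959.
Check: 959 mod 75 = 59, 959 mod 41 = 16. ✓

n = 959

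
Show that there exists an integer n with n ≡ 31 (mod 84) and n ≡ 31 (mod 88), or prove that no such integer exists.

Here gcd(84, 88) = 4, and both 31 and 31 leave remainder 3 mod 4, so the system is consistent.
In fact n = 31 itself already satisfies 31 mod 88 = 31.
Verify: 31 = 0·84 + 31 and 31 = 0·88 + 31. ✓

n = 31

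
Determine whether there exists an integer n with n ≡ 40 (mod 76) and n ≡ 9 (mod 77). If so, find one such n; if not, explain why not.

Since 76 and 77 share no common factor, CRT says the pair of congruences has a solution (unique mod 5852).
Write n = 40 + 76t and require 40 + 76t ≡ 9 (mod 77), i.e. 76t ≡ 46 (mod 77).
To invert 76 modulo 77: 77 = 1·76 + 1, 76 = 76·1 + 0, and unwinding, 1 = 77 − 1·76. Thus 76⁻¹ ≡ -1 ≡ 76 (mod 77).
Multiplying by 76: t ≡ 76·46 = 3496 ≡ 31 (mod 77).
With t = 31: n = 40 + 76·31 = 2396.
Check: 2396 mod 76 = 40, 2396 mod 77 = 9. ✓

n = 2396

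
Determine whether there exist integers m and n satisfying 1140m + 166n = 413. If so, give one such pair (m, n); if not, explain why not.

gcd(1140, 166) = 2, so every integer of the form 1140m + 166n is a multiple of 2.
But 413 is not a multiple of 2 (it leaves remainder 1).
So the equation is unsolvable over ℤ.

No such integers exist.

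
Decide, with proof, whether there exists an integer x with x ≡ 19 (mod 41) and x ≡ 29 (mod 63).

x = 470

Since 41 and 63 share no common factor, CRT says the pair of congruences has a solution (unique mod 2583).
Any solution of the first congruence is x = 19 + 41t; substituting into the second, 41t ≡ 29 − 19 ≡ 10 (mod 63).
Invert 41 mod 63 by the Euclidean algorithm: 63 = 1·41 + 22, 41 = 1·22 + 19, 22 = 1·19 + 3, 19 = 6·3 + 1, 3 = 3·1 + 0; back-substituting, 1 = 19 − 6·3 = 19 − 6·(22 − 1·19) = −6·22 + 7·19 = −6·22 + 7·(41 − 1·22) = 7·41 − 13·22 = 7·41 − 13·(63 − 1·41) = −13·63 + 20·41. Hence 41·20 ≡ 1, so 41⁻¹ ≡ 20 (mod 63).
Therefore t ≡ 20·10 = 200 ≡ 11 (mod 63).
With t = 11: x = 19 + 41·11 = 470.
Check: 470 mod 41 = 19, 470 mod 63 = 29. ✓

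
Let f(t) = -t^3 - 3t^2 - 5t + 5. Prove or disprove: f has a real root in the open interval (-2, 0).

f(-2) = 11 and f(0) = 5, both positive.
The derivative f'(t) = -3t^2 - 6t - 5 is a quadratic with discriminant (-6)² − 4·(-3)·(-5) = -24 < 0; it never vanishes, so it is always negative (sign of the leading coefficient).
So f is strictly decreasing; between -2 and 0 its values lie between f(-2) = 11 and f(0) = 5, all positive. Therefore f has no root in (-2, 0).

No such root exists.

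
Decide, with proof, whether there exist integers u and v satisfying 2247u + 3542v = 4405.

Both 2247 and 3542 are divisible by gcd(2247, 3542) = 7, hence so is any combination 2247u + 3542v.
But 4405 = 7·629 + 2, so 7 ∤ 4405.
Therefore 2247u + 3542v = 4405 has no solution in integers.

No such integers exist.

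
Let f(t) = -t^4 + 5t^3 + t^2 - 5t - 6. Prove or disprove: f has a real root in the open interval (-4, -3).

No such root exists.

f(-4) = -546 and f(-3) = -198, both negative, so a sign-change argument is unavailable; we show f keeps this sign on the whole interval.
Substitute t = -3 − u, where 0 < u < 1 on the interval. Expanding, f(-3 − u) = -u^4 - 17u^3 - 98u^2 - 232u - 198.
The nonzero coefficients here are all negative, so for u > 0 every term is negative (or zero), and the constant term -198 is strictly negative.
So f is strictly negative on (-4, -3); no root exists in the interval.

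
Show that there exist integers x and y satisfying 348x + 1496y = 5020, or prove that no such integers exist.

gcd(348, 1496) = 4, and 4 divides 5020, so integer solutions exist.
Dividing through by 4 reduces the equation to 87x + 374y = 1255.
Run the Euclidean algorithm on 374 and 87: 374 = 4·87 + 26, 87 = 3·26 + 9, 26 = 2·9 + 8, 9 = 1·8 + 1, 8 = 8·1 + 0.
Working back up the chain: 1 = 9 − 1·8 = 9 − (26 − 2·9) = −26 + 3·9 = −26 + 3·(87 − 3·26) = 3·87 − 10·26 = 3·87 − 10·(374 − 4·87) = −10·374 + 43·87. So 87·43 + 374·(-10) = 1.
Times 1255: 87·53965 + 374·(-12550) = 1255, so (53965, -12550) solves it.
Shifting by a multiple of (374, −87) keeps it a solution: x = 53965 − 144·374 = 109, y = -12550 + 144·87 = -22.
Indeed 348·109 + 1496·(-22) = 37932 − 32912 = 5020.

x = 109, y = -22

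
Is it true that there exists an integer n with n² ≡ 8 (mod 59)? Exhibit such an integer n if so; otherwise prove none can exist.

No such integer exists.

Apply Euler's criterion with the prime 59: 8 is a quadratic residue iff 8^29 ≡ 1 (mod 59), and a non-residue iff it is ≡ −1.
Squaring successively (mod 59): 8^2 = 64 ≡ 5; 8^4 ≡ 5² = 25 ≡ 25; 8^8 ≡ 25² = 625 ≡ 35; 8^16 ≡ 35² = 1225 ≡ 45.
Since 29 = 16 + 8 + 4 + 1, 8^29 ≡ 45 · 35 · 25 · 8; multiplying out mod 59: 45·35 = 1575 ≡ 41, then 41·25 = 1025 ≡ 22, then 22·8 = 176 ≡ 58. Thus 8^29 ≡ 58 ≡ −1 (mod 59).
By Euler's criterion 8 is a quadratic non-residue mod 59: no n satisfies n² ≡ 8 (mod 59).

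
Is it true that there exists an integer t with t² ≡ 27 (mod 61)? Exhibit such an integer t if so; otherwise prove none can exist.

t = 37

Take t = 37. Then 37² = 1369 = 22·61 + 27, so 37² ≡ 27 (mod 61).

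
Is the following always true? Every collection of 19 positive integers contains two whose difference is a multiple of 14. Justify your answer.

True.

There are exactly 14 possible remainders on division by 14.
With 19 integers and only 14 classes, the pigeonhole principle forces two of them, say a and b, into the same class.
Then a ≡ b (mod 14), i.e. 14 ∣ (a − b).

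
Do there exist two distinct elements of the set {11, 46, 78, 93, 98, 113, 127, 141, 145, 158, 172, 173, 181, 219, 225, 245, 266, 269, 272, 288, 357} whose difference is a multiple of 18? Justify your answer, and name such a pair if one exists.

Reduce each element mod 18: 11↦11, 46↦10, 78↦6, 93↦3, 98↦8, 113↦5, 127↦1, 141↦15, 145↦1, 158↦14, 172↦10, 173↦11, 181↦1, 219↦3, 225↦9, 245↦11, 266↦14, 269↦17, 272↦2, 288↦0, 357↦15. The residue 11 repeats (at 11 and 173), and 173 − 11 = 162 = 9·18.

11 and 173 are such a pair.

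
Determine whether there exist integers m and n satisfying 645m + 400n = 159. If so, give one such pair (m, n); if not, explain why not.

There are no such integers.

Any value of 645m + 400n is a multiple of gcd(645, 400) = 5.
But 159 = 5·31 + 4, so 5 ∤ 159.
Therefore 645m + 400n = 159 has no solution in integers.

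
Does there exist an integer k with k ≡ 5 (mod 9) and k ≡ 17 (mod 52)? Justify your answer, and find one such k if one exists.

k = 329

Since 9 and 52 share no common factor, CRT says the pair of congruences has a solution (unique mod 468).
Write k = 5 + 9t and require 5 + 9t ≡ 17 (mod 52), i.e. 9t ≡ 12 (mod 52).
Invert 9 mod 52 by the Euclidean algorithm: 52 = 5·9 + 7, 9 = 1·7 + 2, 7 = 3·2 + 1, 2 = 2·1 + 0; back-substituting, 1 = 7 − 3·2 = 7 − 3·(9 − 1·7) = −3·9 + 4·7 = −3·9 + 4·(52 − 5·9) = 4·52 − 23·9. Hence 9·(-23) ≡ 1, so 9⁻¹ ≡ -23 ≡ 29 (mod 52).
Therefore t ≡ 29·12 = 348 ≡ 36 (mod 52).
Taking t = 36 gives k = 5 + 9·36 = 329.
Indeed 329 ≡ 5 (mod 9) and 329 ≡ 17 (mod 52).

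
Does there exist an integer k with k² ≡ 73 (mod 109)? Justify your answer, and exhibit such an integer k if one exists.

Take k = 20. Then 20² = 400 = 3·109 + 73, so 20² ≡ 73 (mod 109).

k = 20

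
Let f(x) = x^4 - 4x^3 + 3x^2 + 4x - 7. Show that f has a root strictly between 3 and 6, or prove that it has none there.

No.

f(3) = 5 and f(6) = 557, both positive, so a sign-change argument is unavailable; we show f keeps this sign on the whole interval.
Substitute x = 3 + u, where 0 < u < 3 on the interval. Expanding, f(3 + u) = u^4 + 8u^3 + 21u^2 + 22u + 5.
The nonzero coefficients here are all positive, so for u > 0 every term is positive (or zero), and the constant term 5 is strictly positive.
Therefore f(x) > 0 throughout (3, 6), and f has no zero there.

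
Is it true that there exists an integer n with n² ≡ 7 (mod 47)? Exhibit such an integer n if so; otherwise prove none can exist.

n = 30

Take n = 30. Then 30² = 900 = 19·47 + 7, so 30² ≡ 7 (mod 47).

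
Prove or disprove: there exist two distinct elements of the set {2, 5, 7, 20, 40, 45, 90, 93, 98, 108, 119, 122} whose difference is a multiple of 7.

2 mod 7 = 2 and 93 mod 7 = 2, so 93 − 2 = 91 = 13·7.

2 and 93 are such a pair.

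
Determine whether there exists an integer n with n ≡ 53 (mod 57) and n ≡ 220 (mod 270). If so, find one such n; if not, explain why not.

Reduce both congruences modulo 3, which divides 57 and 270: they say n ≡ 53 (mod 3) and n ≡ 220 (mod 3).
However 53 ≡ 2 and 220 ≡ 1 (mod 3), and 2 ≠ 1.
Therefore no such n exists.

There is no such integer.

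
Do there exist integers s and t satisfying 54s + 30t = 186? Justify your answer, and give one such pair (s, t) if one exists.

Every value of 54s + 30t is a multiple of gcd(54, 30) = 6; since 6 ∣ 186, solutions exist.
Dividing through by 6 reduces the equation to 9s + 5t = 31.
Euclidean algorithm: 9 = 1·5 + 4, 5 = 1·4 + 1, 4 = 4·1 + 0.
Unwinding: 1 = 5 − 1·4 = 5 − (9 − 1·5) = −9 + 2·5, i.e. 9·(-1) + 5·2 = 1.
Times 31: 9·(-31) + 5·62 = 31, so (-31, 62) solves it.
Adding 7·5 to s and subtracting 7·9 from t gives the tidier solution (4, -1).
Check: 54·4 + 30·(-1) = 216 − 30 = 186. ✓

s = 4, t = -1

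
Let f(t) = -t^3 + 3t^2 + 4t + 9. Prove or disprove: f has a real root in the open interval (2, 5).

f(2) = 21 and f(5) = -21, which have opposite signs.
As a polynomial, f is continuous on every closed interval.
By the Intermediate Value Theorem f must vanish at some point of (2, 5).

Yes, f has a root in the interval.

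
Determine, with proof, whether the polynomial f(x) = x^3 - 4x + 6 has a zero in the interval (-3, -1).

f(-3) = -9 and f(-1) = 9, which have opposite signs.
As a polynomial, f is continuous on every closed interval.
By the Intermediate Value Theorem, f takes the value 0 somewhere in the open interval.

Such a root exists.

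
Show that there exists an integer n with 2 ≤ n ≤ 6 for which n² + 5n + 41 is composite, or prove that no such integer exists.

At n = 5: 5² + 5·5 + 41 = 91 = 7·13, which is composite.

n = 5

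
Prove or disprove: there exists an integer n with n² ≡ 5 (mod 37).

No such integer exists.

37 is prime, so by Euler's criterion 5 is a square mod 37 iff 5^((37−1)/2) = 5^18 ≡ 1 (mod 37).
Squaring successively (mod 37): 5^2 = 25 ≡ 25; 5^4 ≡ 25² = 625 ≡ 33; 5^8 ≡ 33² = 1089 ≡ 16; 5^16 ≡ 16² = 256 ≡ 34.
Since 18 = 16 + 2, 5^18 ≡ 34 · 25; multiplying out mod 37: 34·25 = 850 ≡ 36. Thus 5^18 ≡ 36 ≡ −1 (mod 37).
The value −1 means 5 is a non-residue modulo 37, so n² ≡ 5 (mod 37) is impossible.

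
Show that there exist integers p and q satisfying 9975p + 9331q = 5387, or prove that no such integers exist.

No such integers exist.

Both 9975 and 9331 are divisible by gcd(9975, 9331) = 7, hence so is any combination 9975p + 9331q.
But 5387 = 7·769 + 4, so 7 ∤ 5387.
So the equation is unsolvable over ℤ.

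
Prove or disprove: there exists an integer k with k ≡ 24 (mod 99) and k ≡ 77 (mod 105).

There is no such integer.

gcd(99, 105) = 3. If k ≡ 24 (mod 99) and k ≡ 77 (mod 105), then k ≡ 24 (mod 3) and k ≡ 77 (mod 3).
These are incompatible: 24 − 77 = -53 is not divisible by 3.
Therefore no such k exists.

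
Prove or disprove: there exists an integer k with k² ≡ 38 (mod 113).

113 is prime, so by Euler's criterion 38 is a square mod 113 iff 38^((113−1)/2) = 38^56 ≡ 1 (mod 113).
Repeated squaring mod 113: 38^2 = 1444 ≡ 88; 38^4 ≡ 88² = 7744 ≡ 60; 38^8 ≡ 60² = 3600 ≡ 97; 38^16 ≡ 97² = 9409 ≡ 30; 38^32 ≡ 30² = 900 ≡ 109.
Since 56 = 32 + 16 + 8, 38^56 ≡ 109 · 30 · 97; multiplying out mod 113: 109·30 = 3270 ≡ 106, then 106·97 = 10282 ≡ 112. Thus 38^56 ≡ 112 ≡ −1 (mod 113).
The value −1 means 38 is a non-residue modulo 113, so k² ≡ 38 (mod 113) is impossible.

There is no such integer.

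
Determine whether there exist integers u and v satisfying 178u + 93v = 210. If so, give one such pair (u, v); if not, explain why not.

u = 90, v = -170

178 and 93 are coprime, so 178u + 93v ranges over all of ℤ.
Euclidean algorithm: 178 = 1·93 + 85, 93 = 1·85 + 8, 85 = 10·8 + 5, 8 = 1·5 + 3, 5 = 1·3 + 2, 3 = 1·2 + 1, 2 = 2·1 + 0.
Working back up the chain: 1 = 3 − 1·2 = 3 − (5 − 1·3) = −5 + 2·3 = −5 + 2·(8 − 1·5) = 2·8 − 3·5 = 2·8 − 3·(85 − 10·8) = −3·85 + 32·8 = −3·85 + 32·(93 − 1·85) = 32·93 − 35·85 = 32·93 − 35·(178 − 1·93) = −35·178 + 67·93. So 178·(-35) + 93·67 = 1.
Multiplying through by 210: u = (-35)·210 = -7350, v = 67·210 = 14070 is a solution.
The general solution is u = -7350 + 93k, v = 14070 − 178k; taking k = 80 gives the smaller pair u = 90, v = -170.
Check: 178·90 + 93·(-170) = 16020 − 15810 = 210. ✓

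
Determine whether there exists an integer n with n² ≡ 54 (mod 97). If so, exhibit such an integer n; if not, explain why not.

n = 65

n = 65 works: 65² = 4225, and 4225 − 54 = 4171 = 43·97.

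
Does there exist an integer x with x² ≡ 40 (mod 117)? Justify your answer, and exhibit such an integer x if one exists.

x = 92

x = 92 works: 92² = 8464, and 8464 − 40 = 8424 = 72·117.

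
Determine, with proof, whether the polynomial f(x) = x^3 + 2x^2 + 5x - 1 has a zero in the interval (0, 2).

f(0) = -1 and f(2) = 25, which have opposite signs.
f is continuous everywhere (it is a polynomial), in particular on [0, 2].
By the Intermediate Value Theorem, f takes the value 0 somewhere in the open interval.

Yes, f has a root in the interval.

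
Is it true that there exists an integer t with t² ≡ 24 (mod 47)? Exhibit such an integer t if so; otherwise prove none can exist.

t = 27

Take t = 27. Then 27² = 729 = 15·47 + 24, so 27² ≡ 24 (mod 47).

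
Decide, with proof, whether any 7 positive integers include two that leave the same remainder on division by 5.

Partition the integers by their residue mod 5; there are 5 classes.
Since 7 > 5, two of the 7 integers must share a residue class by the pigeonhole principle; call them a and b.
That is, a and b leave the same remainder on division by 5, as claimed.

Yes, this is always true.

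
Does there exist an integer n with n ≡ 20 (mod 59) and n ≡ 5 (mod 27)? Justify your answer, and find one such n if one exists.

n = 1436

gcd(59, 27) = 1, so the Chinese Remainder Theorem guarantees exactly one residue class mod 1593 satisfying both.
Any solution of the first congruence is n = 20 + 59t; substituting into the second, 59t ≡ 5 − 20 ≡ 12 (mod 27).
59 ≡ 5 (mod 27), so this reads 5t ≡ 12 (mod 27). To invert 5 modulo 27: 27 = 5·5 + 2, 5 = 2·2 + 1, 2 = 2·1 + 0, and unwinding, 1 = 5 − 2·2 = 5 − 2·(27 − 5·5) = −2·27 + 11·5. Thus 5⁻¹ ≡ 11 (mod 27).
Therefore t ≡ 11·12 = 132 ≡ 24 (mod 27).
With t = 24: n = 20 + 59·24 = 1436.
Verify: 1436 = 24·59 + 20 and 1436 = 53·27 + 5. ✓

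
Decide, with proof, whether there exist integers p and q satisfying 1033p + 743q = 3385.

1033 and 743 are coprime, so 1033p + 743q ranges over all of ℤ.
Dividing repeatedly: 1033 = 1·743 + 290, 743 = 2·290 + 163, 290 = 1·163 + 127, 163 = 1·127 + 36, 127 = 3·36 + 19, 36 = 1·19 + 17, 19 = 1·17 + 2, 17 = 8·2 + 1, 2 = 2·1 + 0.
Working back up the chain: 1 = 17 − 8·2 = 17 − 8·(19 − 1·17) = −8·19 + 9·17 = −8·19 + 9·(36 − 1·19) = 9·36 − 17·19 = 9·36 − 17·(127 − 3·36) = −17·127 + 60·36 = −17·127 + 60·(163 − 1·127) = 60·163 − 77·127 = 60·163 − 77·(290 − 1·163) = −77·290 + 137·163 = −77·290 + 137·(743 − 2·290) = 137·743 − 351·290 = 137·743 − 351·(1033 − 1·743) = −351·1033 + 488·743. So 1033·(-351) + 743·488 = 1.
Multiplying through by 3385: p = (-351)·3385 = -1188135, q = 488·3385 = 1651880 is a solution.
The general solution is p = -1188135 + 743k, q = 1651880 − 1033k; taking k = 1600 gives the smaller pair p = 665, q = -920.
Indeed 1033·665 + 743·(-920) = 686945 − 683560 = 3385.

p = 665, q = -920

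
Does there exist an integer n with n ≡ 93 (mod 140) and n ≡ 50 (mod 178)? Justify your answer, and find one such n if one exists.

No such integer exists.

Reduce both congruences modulo 2, which divides 140 and 178: they say n ≡ 93 (mod 2) and n ≡ 50 (mod 2).
But 93 mod 2 = 1 while 50 mod 2 = 0, a contradiction.
Therefore no such n exists.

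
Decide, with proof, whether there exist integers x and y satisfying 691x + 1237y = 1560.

Since gcd(691, 1237) = 1, every integer is an integer combination of 691 and 1237.
Dividing repeatedly: 1237 = 1·691 + 546, 691 = 1·546 + 145, 546 = 3·145 + 111, 145 = 1·111 + 34, 111 = 3·34 + 9, 34 = 3·9 + 7, 9 = 1·7 + 2, 7 = 3·2 + 1, 2 = 2·1 + 0.
Working back up the chain: 1 = 7 − 3·2 = 7 − 3·(9 − 1·7) = −3·9 + 4·7 = −3·9 + 4·(34 − 3·9) = 4·34 − 15·9 = 4·34 − 15·(111 − 3·34) = −15·111 + 49·34 = −15·111 + 49·(145 − 1·111) = 49·145 − 64·111 = 49·145 − 64·(546 − 3·145) = −64·546 + 241·145 = −64·546 + 241·(691 − 1·546) = 241·691 − 305·546 = 241·691 − 305·(1237 − 1·691) = −305·1237 + 546·691. So 691·546 + 1237·(-305) = 1.
Times 1560: 691·851760 + 1237·(-475800) = 1560, so (851760, -475800) solves it.
The general solution is x = 851760 + 1237k, y = -475800 − 691k; taking k = -688 gives the smaller pair x = 704, y = -392.
Indeed 691·704 + 1237·(-392) = 486464 − 484904 = 1560.

x = 704, y = -392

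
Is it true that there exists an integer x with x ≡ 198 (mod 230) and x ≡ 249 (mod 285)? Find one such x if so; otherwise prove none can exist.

No such integer exists.

gcd(230, 285) = 5. If x ≡ 198 (mod 230) and x ≡ 249 (mod 285), then x ≡ 198 (mod 5) and x ≡ 249 (mod 5).
But 198 mod 5 = 3 while 249 mod 5 = 4, a contradiction.
Hence the system has no solution.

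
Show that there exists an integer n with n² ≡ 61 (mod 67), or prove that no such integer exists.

Apply Euler's criterion with the prime 67: 61 is a quadratic residue iff 61^33 ≡ 1 (mod 67), and a non-residue iff it is ≡ −1.
Repeated squaring mod 67: 61^2 = 3721 ≡ 36; 61^4 ≡ 36² = 1296 ≡ 23; 61^8 ≡ 23² = 529 ≡ 60; 61^16 ≡ 60² = 3600 ≡ 49; 61^32 ≡ 49² = 2401 ≡ 56.
Since 33 = 32 + 1, 61^33 ≡ 56 · 61; multiplying out mod 67: 56·61 = 3416 ≡ 66. Thus 61^33 ≡ 66 ≡ −1 (mod 67).
The value −1 means 61 is a non-residue modulo 67, so n² ≡ 61 (mod 67) is impossible.

There is no such integer.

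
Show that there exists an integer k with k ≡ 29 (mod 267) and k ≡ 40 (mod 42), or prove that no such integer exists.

No such integer exists.

Reduce both congruences modulo 3, which divides 267 and 42: they say k ≡ 29 (mod 3) and k ≡ 40 (mod 3).
These are incompatible: 29 − 40 = -11 is not divisible by 3.
Therefore no such k exists.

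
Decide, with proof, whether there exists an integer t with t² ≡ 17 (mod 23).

There is no such integer.

23 is prime, so by Euler's criterion 17 is a square mod 23 iff 17^((23−1)/2) = 17^11 ≡ 1 (mod 23).
Squaring successively (mod 23): 17^2 = 289 ≡ 13; 17^4 ≡ 13² = 169 ≡ 8; 17^8 ≡ 8² = 64 ≡ 18.
Since 11 = 8 + 2 + 1, 17^11 ≡ 18 · 13 · 17; multiplying out mod 23: 18·13 = 234 ≡ 4, then 4·17 = 68 ≡ 22. Thus 17^11 ≡ 22 ≡ −1 (mod 23).
By Euler's criterion 17 is a quadratic non-residue mod 23: no t satisfies t² ≡ 17 (mod 23).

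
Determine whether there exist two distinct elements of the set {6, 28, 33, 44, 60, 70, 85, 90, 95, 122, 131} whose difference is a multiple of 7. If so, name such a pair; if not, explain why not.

Both 6 and 90 leave remainder 6 on division by 7; their difference 84 = 12·7 is a multiple of 7.

6 and 90 are such a pair.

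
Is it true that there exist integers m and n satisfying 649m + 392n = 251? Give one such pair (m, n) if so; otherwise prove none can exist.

m = 123, n = -203

Since gcd(649, 392) = 1, every integer is an integer combination of 649 and 392.
Run the Euclidean algorithm on 649 and 392: 649 = 1·392 + 257, 392 = 1·257 + 135, 257 = 1·135 + 122, 135 = 1·122 + 13, 122 = 9·13 + 5, 13 = 2·5 + 3, 5 = 1·3 + 2, 3 = 1·2 + 1, 2 = 2·1 + 0.
Working back up the chain: 1 = 3 − 1·2 = 3 − (5 − 1·3) = −5 + 2·3 = −5 + 2·(13 − 2·5) = 2·13 − 5·5 = 2·13 − 5·(122 − 9·13) = −5·122 + 47·13 = −5·122 + 47·(135 − 1·122) = 47·135 − 52·122 = 47·135 − 52·(257 − 1·135) = −52·257 + 99·135 = −52·257 + 99·(392 − 1·257) = 99·392 − 151·257 = 99·392 − 151·(649 − 1·392) = −151·649 + 250·392. So 649·(-151) + 392·250 = 1.
Multiplying through by 251: m = (-151)·251 = -37901, n = 250·251 = 62750 is a solution.
Adding 97·392 to m and subtracting 97·649 from n gives the tidier solution (123, -203).
Indeed 649·123 + 392·(-203) = 79827 − 79576 = 251.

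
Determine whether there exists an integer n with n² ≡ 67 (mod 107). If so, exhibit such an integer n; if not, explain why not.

No, no such integer exists.

Apply Euler's criterion with the prime 107: 67 is a quadratic residue iff 67^53 ≡ 1 (mod 107), and a non-residue iff it is ≡ −1.
Repeated squaring mod 107: 67^2 = 4489 ≡ 102; 67^4 ≡ 102² = 10404 ≡ 25; 67^8 ≡ 25² = 625 ≡ 90; 67^16 ≡ 90² = 8100 ≡ 75; 67^32 ≡ 75² = 5625 ≡ 61.
Since 53 = 32 + 16 + 4 + 1, 67^53 ≡ 61 · 75 · 25 · 67; multiplying out mod 107: 61·75 = 4575 ≡ 81, then 81·25 = 2025 ≡ 99, then 99·67 = 6633 ≡ 106. Thus 67^53 ≡ 106 ≡ −1 (mod 107).
The value −1 means 67 is a non-residue modulo 107, so n² ≡ 67 (mod 107) is impossible.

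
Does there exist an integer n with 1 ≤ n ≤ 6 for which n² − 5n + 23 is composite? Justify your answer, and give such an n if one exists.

The values for n = 1, 2, …, 6 are 19, 17, 17, 19, 23, 29, and each of these is prime.
So no value in the range makes the expression composite.

There is no such integer n in that range.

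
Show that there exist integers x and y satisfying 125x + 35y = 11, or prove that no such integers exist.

No such integers exist.

gcd(125, 35) = 5, so every integer of the form 125x + 35y is a multiple of 5.
However 11 leaves remainder 1 on division by 5.
Hence no integers x, y satisfy the equation.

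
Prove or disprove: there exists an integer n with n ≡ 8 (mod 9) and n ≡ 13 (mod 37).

n = 161

gcd(9, 37) = 1, so the Chinese Remainder Theorem guarantees exactly one residue class mod 333 satisfying both.
Write n = 8 + 9t and require 8 + 9t ≡ 13 (mod 37), i.e. 9t ≡ 5 (mod 37).
Note 9·33 = 297 ≡ 1 (mod 37) (as 297 − 1 = 8·37), so 9⁻¹ ≡ 33.
Therefore t ≡ 33·5 = 165 ≡ 17 (mod 37).
With t = 17: n = 8 + 9·17 = 161.
Verify: 161 = 17·9 + 8 and 161 = 4·37 + 13. ✓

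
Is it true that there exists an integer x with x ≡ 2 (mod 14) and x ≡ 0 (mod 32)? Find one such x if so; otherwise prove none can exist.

The moduli are not coprime: gcd(14, 32) = 2. Compatibility requires 2 ∣ (0 − 2) = -2, which holds, so solutions exist.
Put x = 2 + 14t, so we need 14t ≡ 30 (mod 32), equivalently (divide by 2) 7t ≡ 15 (mod 16).
Invert 7 mod 16 by the Euclidean algorithm: 16 = 2·7 + 2, 7 = 3·2 + 1, 2 = 2·1 + 0; back-substituting, 1 = 7 − 3·2 = 7 − 3·(16 − 2·7) = −3·16 + 7·7. Hence 7·7 ≡ 1, so 7⁻¹ ≡ 7 (mod 16).
Multiplying by 7: t ≡ 7·15 = 105 ≡ 9 (mod 16).
Then x = 2 + 14·9 = 128.
Verify: 128 = 9·14 + 2 and 128 = 4·32 + 0. ✓

x = 128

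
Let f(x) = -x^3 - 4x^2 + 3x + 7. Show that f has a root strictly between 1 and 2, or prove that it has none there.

Yes, f has a root in the interval.

f(1) = 5 and f(2) = -11, which have opposite signs.
Since f is a polynomial it is continuous on [1, 2].
By the Intermediate Value Theorem f must vanish at some point of (1, 2).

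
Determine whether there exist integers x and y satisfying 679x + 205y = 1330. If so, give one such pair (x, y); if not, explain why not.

x = 40, y = -126

679 and 205 are coprime, so 679x + 205y ranges over all of ℤ.
Euclidean algorithm: 679 = 3·205 + 64, 205 = 3·64 + 13, 64 = 4·13 + 12, 13 = 1·12 + 1, 12 = 12·1 + 0.
Working back up the chain: 1 = 13 − 1·12 = 13 − (64 − 4·13) = −64 + 5·13 = −64 + 5·(205 − 3·64) = 5·205 − 16·64 = 5·205 − 16·(679 − 3·205) = −16·679 + 53·205. So 679·(-16) + 205·53 = 1.
Scaling by 1330 gives the particular solution (x, y) = (-21280, 70490).
The general solution is x = -21280 + 205k, y = 70490 − 679k; taking k = 104 gives the smaller pair x = 40, y = -126.
Indeed 679·40 + 205·(-126) = 27160 − 25830 = 1330.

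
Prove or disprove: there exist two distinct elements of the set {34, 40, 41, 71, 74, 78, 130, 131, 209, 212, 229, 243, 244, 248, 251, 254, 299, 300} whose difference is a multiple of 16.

The pair (34, 130) works.

34 mod 16 = 2 and 130 mod 16 = 2, so 130 − 34 = 96 = 6·16.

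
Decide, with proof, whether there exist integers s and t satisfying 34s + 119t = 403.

There are no such integers.

Both 34 and 119 are divisible by gcd(34, 119) = 17, hence so is any combination 34s + 119t.
But 403 is not a multiple of 17 (it leaves remainder 12).
Hence no integers s, t satisfy the equation.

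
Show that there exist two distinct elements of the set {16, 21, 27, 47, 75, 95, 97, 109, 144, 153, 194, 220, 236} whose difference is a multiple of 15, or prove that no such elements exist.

Two integers differ by a multiple of 15 exactly when they have the same residue mod 15. The residues are 16↦1, 21↦6, 27↦12, 47↦2, 75↦0, 95↦5, 97↦7, 109↦4, 144↦9, 153↦3, 194↦14, 220↦10, 236↦11.
All 13 residues are distinct, so no two elements differ by a multiple of 15.

There is no such pair.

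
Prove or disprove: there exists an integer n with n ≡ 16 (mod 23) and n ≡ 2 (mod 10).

n = 62

gcd(23, 10) = 1, so the Chinese Remainder Theorem guarantees exactly one residue class mod 230 satisfying both.
Any solution of the first congruence is n = 16 + 23t; substituting into the second, 23t ≡ 2 − 16 ≡ 6 (mod 10).
23 ≡ 3 (mod 10), so this reads 3t ≡ 6 (mod 10). To invert 3 modulo 10: 10 = 3·3 + 1, 3 = 3·1 + 0, and unwinding, 1 = 10 − 3·3. Thus 3⁻¹ ≡ -3 ≡ 7 (mod 10).
Therefore t ≡ 7·6 = 42 ≡ 2 (mod 10).
Taking t = 2 gives n = 16 + 23·2 = 62.
Check: 62 mod 23 = 16, 62 mod 10 = 2. ✓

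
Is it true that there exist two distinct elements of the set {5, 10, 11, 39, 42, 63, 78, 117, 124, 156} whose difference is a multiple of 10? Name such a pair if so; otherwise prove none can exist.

There is no such pair.

Residues mod 10: 5↦5, 10↦0, 11↦1, 39↦9, 42↦2, 63↦3, 78↦8, 117↦7, 124↦4, 156↦6.
These 10 residues are pairwise different, hence no difference of two elements is divisible by 10.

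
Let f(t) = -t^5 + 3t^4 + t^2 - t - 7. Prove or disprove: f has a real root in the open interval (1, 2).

Such a root exists.

f(1) = -5 and f(2) = 11, which have opposite signs.
Since f is a polynomial it is continuous on [1, 2].
By the Intermediate Value Theorem f must vanish at some point of (1, 2).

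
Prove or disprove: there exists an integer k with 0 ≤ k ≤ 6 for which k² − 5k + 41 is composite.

k = 2

At k = 2: 2² − 5·2 + 41 = 35 = 5·7, which is composite.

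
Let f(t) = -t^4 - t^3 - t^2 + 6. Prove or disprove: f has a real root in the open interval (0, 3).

f(0) = 6 and f(3) = -111, which have opposite signs.
f is continuous everywhere (it is a polynomial), in particular on [0, 3].
By the Intermediate Value Theorem, f takes the value 0 somewhere in the open interval.

Such a root exists.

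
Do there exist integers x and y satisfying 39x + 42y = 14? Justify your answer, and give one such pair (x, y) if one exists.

No, no such integers exist.

Any value of 39x + 42y is a multiple of gcd(39, 42) = 3.
But 14 = 3·4 + 2, so 3 ∤ 14.
So the equation is unsolvable over ℤ.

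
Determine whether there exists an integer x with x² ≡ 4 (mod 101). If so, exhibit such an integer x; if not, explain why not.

Take x = 2. Then 2² = 4, and since 0 ≤ 4 < 101 this is already reduced: 2² ≡ 4 (mod 101).

x = 2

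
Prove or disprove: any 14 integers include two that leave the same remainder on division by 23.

Try 14 consecutive integers, 82, 83, …, 95. Their remainders mod 23 are 13, 14, 15, 16, 17, 18, 19, 20, 21, 22, 0, 1, 2, 3 — pairwise different, as any 14 ≤ 23 consecutive integers have distinct residues.
So no two of them leave the same remainder on division by 23; the claim fails for this set.

No, the set {82, 83, 84, 85, 86, 87, 88, 89, 90, 91, 92, 93, 94, 95} is a counterexample.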